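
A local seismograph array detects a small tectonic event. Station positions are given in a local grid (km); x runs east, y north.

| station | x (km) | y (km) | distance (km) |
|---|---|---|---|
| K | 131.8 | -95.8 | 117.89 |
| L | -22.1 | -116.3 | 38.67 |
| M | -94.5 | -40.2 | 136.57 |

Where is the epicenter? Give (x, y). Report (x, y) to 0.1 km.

Circle about each station: (x − 131.8)² + (y + 95.8)² = 117.89²; (x + 22.1)² + (y + 116.3)² = 38.67²; (x + 94.5)² + (y + 40.2)² = 136.57².
Subtracting the K equation from the L and M equations removes the quadratic terms:
-307.8 x − 41.0 y = -132.10
-452.6 x + 111.2 y = -20755.90
Solving the 2×2 system: x ≈ 16.4, y ≈ -119.9 km.
Check against K (with the unrounded x, y): √((x − 131.8)²+(y + 95.8)²) = 117.89 ≈ 117.89 km. ✓

(16.4, -119.9)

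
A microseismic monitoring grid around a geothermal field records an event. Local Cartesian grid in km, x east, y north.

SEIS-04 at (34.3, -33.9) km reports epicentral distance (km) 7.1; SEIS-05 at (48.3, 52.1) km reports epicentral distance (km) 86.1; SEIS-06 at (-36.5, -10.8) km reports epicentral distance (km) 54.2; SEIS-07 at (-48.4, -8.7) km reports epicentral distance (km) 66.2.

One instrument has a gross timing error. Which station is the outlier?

Solve using three stations at a time. Using SEIS-05, SEIS-06, SEIS-07 (subtract circle equations pairwise → linear system) gives (x, y) ≈ (15.1, -27.4).
Distances from that point to each station vs reported:
  SEIS-04: calculated 20.2 vs reported 7.1 → residual 13.1 km
  SEIS-05: calculated 86.1 vs reported 86.1 → residual 0.0 km
  SEIS-06: calculated 54.2 vs reported 54.2 → residual 0.0 km
  SEIS-07: calculated 66.2 vs reported 66.2 → residual 0.0 km
SEIS-05, SEIS-06, SEIS-07 are mutually consistent (residuals ≈ 0); SEIS-04 is off by 13.1 km.

SEIS-04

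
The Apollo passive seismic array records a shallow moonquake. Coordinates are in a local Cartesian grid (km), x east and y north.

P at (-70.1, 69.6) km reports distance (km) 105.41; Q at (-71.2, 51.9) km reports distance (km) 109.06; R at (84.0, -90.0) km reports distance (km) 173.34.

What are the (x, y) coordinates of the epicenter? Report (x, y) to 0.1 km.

Circle about each station: (x + 70.1)² + (y − 69.6)² = 105.41²; (x + 71.2)² + (y − 51.9)² = 109.06²; (x − 84.0)² + (y + 90.0)² = 173.34².
Subtracting the P equation from the Q and R equations removes the quadratic terms:
-2.2 x − 35.4 y = -2777.94
308.2 x − 319.2 y = -13537.66
Solving the 2×2 system: x ≈ 35.1, y ≈ 76.3 km.

x ≈ 35.1 km, y ≈ 76.3 km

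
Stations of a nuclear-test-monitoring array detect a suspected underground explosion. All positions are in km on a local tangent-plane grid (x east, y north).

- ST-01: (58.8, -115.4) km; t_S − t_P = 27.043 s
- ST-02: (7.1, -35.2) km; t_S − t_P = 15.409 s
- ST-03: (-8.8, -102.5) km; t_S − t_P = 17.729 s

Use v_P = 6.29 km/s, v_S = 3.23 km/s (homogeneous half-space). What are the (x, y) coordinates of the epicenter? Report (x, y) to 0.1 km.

x ≈ -94.3 km, y ≈ -21.6 km

Distance from S−P lag: d = Δt · v_P v_S / (v_P − v_S) = Δt · (6.29·3.23)/(6.29−3.23) ≈ 6.6394·Δt.
So d_ST-01 = 179.55, d_ST-02 = 102.31, d_ST-03 = 117.71 km.
Circle about each station: (x − 58.8)² + (y + 115.4)² = 179.55²; (x − 7.1)² + (y + 35.2)² = 102.31²; (x + 8.8)² + (y + 102.5)² = 117.71².
Subtracting the ST-01 equation from the ST-02 and ST-03 equations removes the quadratic terms:
-103.4 x + 160.4 y = 6285.72
-135.2 x + 25.8 y = 12191.65
Solving the 2×2 system: x ≈ -94.3, y ≈ -21.6 km.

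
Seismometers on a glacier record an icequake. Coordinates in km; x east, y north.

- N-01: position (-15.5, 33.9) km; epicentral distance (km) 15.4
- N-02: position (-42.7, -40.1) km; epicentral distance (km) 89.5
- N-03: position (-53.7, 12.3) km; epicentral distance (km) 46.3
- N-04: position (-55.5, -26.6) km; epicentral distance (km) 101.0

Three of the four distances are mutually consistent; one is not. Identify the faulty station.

N-04

Solve using three stations at a time. Using N-01, N-02, N-03 (subtract circle equations pairwise → linear system) gives (x, y) ≈ (-23.3, 47.3).
Distances from that point to each station vs reported:
  N-01: calculated 15.5 vs reported 15.4 → residual 0.1 km
  N-02: calculated 89.5 vs reported 89.5 → residual 0.0 km
  N-03: calculated 46.3 vs reported 46.3 → residual 0.0 km
  N-04: calculated 80.6 vs reported 101.0 → residual 20.4 km
N-01, N-02, N-03 are mutually consistent (residuals ≈ 0); N-04 is off by 20.4 km.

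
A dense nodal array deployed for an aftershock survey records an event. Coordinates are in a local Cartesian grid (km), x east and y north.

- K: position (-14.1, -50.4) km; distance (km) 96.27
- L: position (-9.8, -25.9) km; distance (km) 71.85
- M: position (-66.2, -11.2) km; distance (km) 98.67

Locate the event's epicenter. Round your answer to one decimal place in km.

Circle about each station: (x + 14.1)² + (y + 50.4)² = 96.27²; (x + 9.8)² + (y + 25.9)² = 71.85²; (x + 66.2)² + (y + 11.2)² = 98.67².
Subtracting pairs of circle equations eliminates x²+y² and gives linear equations (the radical axes):
8.6 x + 49.0 y = 2133.37
-104.2 x + 78.4 y = 1301.05
Solving the 2×2 system: x ≈ 17.9, y ≈ 40.4 km.

(17.9, 40.4)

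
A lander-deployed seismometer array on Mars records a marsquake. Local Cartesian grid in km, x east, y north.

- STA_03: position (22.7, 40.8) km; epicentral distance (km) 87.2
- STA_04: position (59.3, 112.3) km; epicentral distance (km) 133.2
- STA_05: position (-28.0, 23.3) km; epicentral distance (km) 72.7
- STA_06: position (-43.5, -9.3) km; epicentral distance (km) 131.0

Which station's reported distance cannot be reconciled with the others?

Solve using three stations at a time. Using STA_03, STA_04, STA_06 (subtract circle equations pairwise → linear system) gives (x, y) ≈ (87.4, -18.1).
Distances from that point to each station vs reported:
  STA_03: calculated 87.5 vs reported 87.2 → residual 0.3 km
  STA_04: calculated 133.4 vs reported 133.2 → residual 0.2 km
  STA_05: calculated 122.6 vs reported 72.7 → residual 49.9 km
  STA_06: calculated 131.2 vs reported 131.0 → residual 0.2 km
STA_03, STA_04, STA_06 are mutually consistent (residuals ≈ 0); STA_05 is off by 49.9 km.

STA_05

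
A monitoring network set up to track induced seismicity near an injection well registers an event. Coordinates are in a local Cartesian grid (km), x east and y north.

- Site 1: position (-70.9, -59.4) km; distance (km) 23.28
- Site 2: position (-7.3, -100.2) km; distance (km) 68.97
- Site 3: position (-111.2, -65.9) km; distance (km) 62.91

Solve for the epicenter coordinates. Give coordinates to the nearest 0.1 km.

x ≈ -51.2 km, y ≈ -47.0 km

Circle about each station: (x + 70.9)² + (y + 59.4)² = 23.28²; (x + 7.3)² + (y + 100.2)² = 68.97²; (x + 111.2)² + (y + 65.9)² = 62.91².
Subtracting pairs of circle equations eliminates x²+y² and gives linear equations (the radical axes):
127.2 x − 81.6 y = -2676.74
-80.6 x − 13.0 y = 4737.37
Solving the 2×2 system: x ≈ -51.2, y ≈ -47.0 km.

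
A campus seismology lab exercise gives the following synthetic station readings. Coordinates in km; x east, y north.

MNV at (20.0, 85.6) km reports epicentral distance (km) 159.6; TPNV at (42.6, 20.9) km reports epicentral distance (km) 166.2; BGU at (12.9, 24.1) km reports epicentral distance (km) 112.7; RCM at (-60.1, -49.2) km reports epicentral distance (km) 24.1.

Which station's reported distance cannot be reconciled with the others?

TPNV

Solve using three stations at a time. Using MNV, BGU, RCM (subtract circle equations pairwise → linear system) gives (x, y) ≈ (-81.4, -37.7).
Distances from that point to each station vs reported:
  MNV: calculated 159.6 vs reported 159.6 → residual 0.0 km
  TPNV: calculated 137.1 vs reported 166.2 → residual 29.1 km
  BGU: calculated 112.7 vs reported 112.7 → residual 0.0 km
  RCM: calculated 24.2 vs reported 24.1 → residual 0.1 km
MNV, BGU, RCM are mutually consistent (residuals ≈ 0); TPNV is off by 29.1 km.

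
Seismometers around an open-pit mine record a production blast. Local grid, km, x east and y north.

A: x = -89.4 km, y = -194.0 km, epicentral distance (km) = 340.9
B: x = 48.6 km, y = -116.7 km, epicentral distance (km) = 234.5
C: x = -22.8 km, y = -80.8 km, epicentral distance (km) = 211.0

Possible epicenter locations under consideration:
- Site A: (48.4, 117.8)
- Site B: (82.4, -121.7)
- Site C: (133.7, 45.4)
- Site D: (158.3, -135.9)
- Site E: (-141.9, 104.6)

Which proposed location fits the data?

For each candidate, compare |candidate − station| to the reported distance:
Site A: residuals A 0.0, B 0.0, C 0.0 → max 0.0 km
Site B: residuals A 154.5, B 200.3, C 98.1 → max 200.3 km
Site C: residuals A 13.7, B 51.4, C 10.0 → max 51.4 km
Site D: residuals A 86.5, B 123.1, C 21.7 → max 123.1 km
Site E: residuals A 37.7, B 57.5, C 9.4 → max 57.5 km
Only Site A has all residuals ≈ 0.

Site A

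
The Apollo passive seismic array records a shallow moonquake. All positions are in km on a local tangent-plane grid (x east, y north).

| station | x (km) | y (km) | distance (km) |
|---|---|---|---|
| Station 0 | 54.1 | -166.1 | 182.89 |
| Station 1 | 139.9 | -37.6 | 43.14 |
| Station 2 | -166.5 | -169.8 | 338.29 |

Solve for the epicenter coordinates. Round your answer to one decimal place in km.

Circle about each station: (x − 54.1)² + (y + 166.1)² = 182.89²; (x − 139.9)² + (y + 37.6)² = 43.14²; (x + 166.5)² + (y + 169.8)² = 338.29².
Subtracting the Station 0 equation from the Station 1 and Station 2 equations removes the quadratic terms:
171.6 x + 257.0 y = 22057.44
-441.2 x − 7.4 y = -54953.10
Solving the 2×2 system: x ≈ 124.5, y ≈ 2.7 km.
Check against Station 0 (with the unrounded x, y): √((x − 54.1)²+(y + 166.1)²) = 182.89 ≈ 182.89 km. ✓

x ≈ 124.5 km, y ≈ 2.7 km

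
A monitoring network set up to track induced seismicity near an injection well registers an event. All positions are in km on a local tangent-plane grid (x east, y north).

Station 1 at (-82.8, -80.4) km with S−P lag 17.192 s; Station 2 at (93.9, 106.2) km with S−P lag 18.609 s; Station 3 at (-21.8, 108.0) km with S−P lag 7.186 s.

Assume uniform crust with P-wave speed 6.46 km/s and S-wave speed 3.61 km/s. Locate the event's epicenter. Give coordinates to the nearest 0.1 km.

x ≈ -50.0 km, y ≈ 56.4 km

Distance from S−P lag: d = Δt · v_P v_S / (v_P − v_S) = Δt · (6.46·3.61)/(6.46−3.61) ≈ 8.1827·Δt.
So d_Station 1 = 140.68, d_Station 2 = 152.27, d_Station 3 = 58.80 km.
Circle about each station: (x + 82.8)² + (y + 80.4)² = 140.68²; (x − 93.9)² + (y − 106.2)² = 152.27²; (x + 21.8)² + (y − 108.0)² = 58.80².
Subtracting the Station 1 equation from the Station 2 and Station 3 equations removes the quadratic terms:
353.4 x + 373.2 y = 3380.36
122.0 x + 376.8 y = 15152.66
Solving the 2×2 system: x ≈ -50.0, y ≈ 56.4 km.
Check against Station 1 (with the unrounded x, y): √((x + 82.8)²+(y + 80.4)²) = 140.68 ≈ 140.68 km. ✓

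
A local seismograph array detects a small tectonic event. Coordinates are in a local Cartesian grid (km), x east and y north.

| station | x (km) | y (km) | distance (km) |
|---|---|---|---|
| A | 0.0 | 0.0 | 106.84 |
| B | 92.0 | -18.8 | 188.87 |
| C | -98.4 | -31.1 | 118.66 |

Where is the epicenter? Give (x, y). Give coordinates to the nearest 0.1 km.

Circle about each station: x² + y² = 106.84²; (x − 92.0)² + (y + 18.8)² = 188.87²; (x + 98.4)² + (y + 31.1)² = 118.66².
Subtracting the A equation from the B and C equations removes the quadratic terms:
184.0 x − 37.6 y = -15439.65
-196.8 x − 62.2 y = 7984.36
Solving the 2×2 system: x ≈ -66.9, y ≈ 83.3 km.
Check against A (with the unrounded x, y): √(x²+y²) = 106.82 ≈ 106.84 km. ✓

x ≈ -66.9 km, y ≈ 83.3 km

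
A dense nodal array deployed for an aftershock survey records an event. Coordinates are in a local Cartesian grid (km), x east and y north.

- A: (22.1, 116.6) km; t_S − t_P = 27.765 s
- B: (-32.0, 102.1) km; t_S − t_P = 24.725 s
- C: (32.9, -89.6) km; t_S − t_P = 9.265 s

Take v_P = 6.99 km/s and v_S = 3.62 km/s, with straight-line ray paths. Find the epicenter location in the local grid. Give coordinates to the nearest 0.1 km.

Distance from S−P lag: d = Δt · v_P v_S / (v_P − v_S) = Δt · (6.99·3.62)/(6.99−3.62) ≈ 7.5085·Δt.
So d_A = 208.47, d_B = 185.65, d_C = 69.57 km.
Circle about each station: (x − 22.1)² + (y − 116.6)² = 208.47²; (x + 32.0)² + (y − 102.1)² = 185.65²; (x − 32.9)² + (y + 89.6)² = 69.57².
Subtracting the A equation from the B and C equations removes the quadratic terms:
-108.2 x − 29.0 y = 6358.26
21.6 x − 412.4 y = 33646.36
Solving the 2×2 system: x ≈ -36.4, y ≈ -83.5 km.

(-36.4, -83.5)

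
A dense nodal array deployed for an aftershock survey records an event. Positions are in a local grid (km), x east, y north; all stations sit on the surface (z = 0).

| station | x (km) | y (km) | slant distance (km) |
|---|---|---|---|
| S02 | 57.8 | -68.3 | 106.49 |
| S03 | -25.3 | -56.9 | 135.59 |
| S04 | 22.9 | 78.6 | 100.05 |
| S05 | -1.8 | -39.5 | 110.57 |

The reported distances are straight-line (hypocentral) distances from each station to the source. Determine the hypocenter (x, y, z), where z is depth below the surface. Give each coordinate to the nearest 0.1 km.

x ≈ 69.5 km, y ≈ 16.6 km, depth ≈ 63.2 km

Each station gives a sphere (x−x_i)² + (y−y_i)² + z² = d_i² (stations at z=0).
Subtracting the S02 sphere from S03 and S04: z² cancels, leaving linear equations in x and y:
-166.2 x + 22.8 y = -11172.56
-69.8 x + 293.8 y = 26.76
Solving: x ≈ 69.501, y ≈ 16.603 km (keep extra digits for the depth step; rounded: 69.5, 16.6).
Then from the S02 sphere: z² = 106.49² − (x − 57.8)² − (y + 68.3)² with x = 69.501, y = 16.603, so z ≈ 63.204 ≈ 63.2 km.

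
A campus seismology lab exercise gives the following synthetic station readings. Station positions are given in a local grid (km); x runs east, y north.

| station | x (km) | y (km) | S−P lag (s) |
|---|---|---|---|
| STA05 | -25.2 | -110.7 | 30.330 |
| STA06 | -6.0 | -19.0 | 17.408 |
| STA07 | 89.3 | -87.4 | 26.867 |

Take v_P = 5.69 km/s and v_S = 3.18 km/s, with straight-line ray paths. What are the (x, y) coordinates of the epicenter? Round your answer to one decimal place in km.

36.7 km east, 99.0 km north

Distance from S−P lag: d = Δt · v_P v_S / (v_P − v_S) = Δt · (5.69·3.18)/(5.69−3.18) ≈ 7.2088·Δt.
So d_STA05 = 218.64, d_STA06 = 125.49, d_STA07 = 193.68 km.
Circle about each station: (x + 25.2)² + (y + 110.7)² = 218.64²; (x + 6.0)² + (y + 19.0)² = 125.49²; (x − 89.3)² + (y + 87.4)² = 193.68².
Subtracting the STA05 equation from the STA06 and STA07 equations removes the quadratic terms:
38.4 x + 183.4 y = 19563.18
229.0 x + 46.6 y = 13015.23
Solving the 2×2 system: x ≈ 36.7, y ≈ 99.0 km.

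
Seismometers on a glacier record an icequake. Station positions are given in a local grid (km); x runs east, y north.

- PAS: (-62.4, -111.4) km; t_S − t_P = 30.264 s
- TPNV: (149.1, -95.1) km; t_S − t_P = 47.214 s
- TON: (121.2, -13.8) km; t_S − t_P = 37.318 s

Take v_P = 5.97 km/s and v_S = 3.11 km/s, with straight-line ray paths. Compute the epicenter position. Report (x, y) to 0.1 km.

Distance from S−P lag: d = Δt · v_P v_S / (v_P − v_S) = Δt · (5.97·3.11)/(5.97−3.11) ≈ 6.4919·Δt.
So d_PAS = 196.47, d_TPNV = 306.51, d_TON = 242.26 km.
Circle about each station: (x + 62.4)² + (y + 111.4)² = 196.47²; (x − 149.1)² + (y + 95.1)² = 306.51²; (x − 121.2)² + (y + 13.8)² = 242.26².
Subtracting the PAS equation from the TPNV and TON equations removes the quadratic terms:
423.0 x + 32.6 y = -40376.82
367.2 x + 195.2 y = -21513.29
Solving the 2×2 system: x ≈ -101.7, y ≈ 81.1 km.
Check against PAS (with the unrounded x, y): √((x + 62.4)²+(y + 111.4)²) = 196.48 ≈ 196.47 km. ✓

-101.7 km east, 81.1 km north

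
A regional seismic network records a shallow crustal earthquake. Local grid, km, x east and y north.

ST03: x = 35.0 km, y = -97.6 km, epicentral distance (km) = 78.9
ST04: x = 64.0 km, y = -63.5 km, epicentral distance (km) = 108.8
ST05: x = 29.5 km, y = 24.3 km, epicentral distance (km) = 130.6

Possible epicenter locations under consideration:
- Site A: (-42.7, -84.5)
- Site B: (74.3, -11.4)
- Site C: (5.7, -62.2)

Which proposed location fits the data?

For each candidate, compare |candidate − station| to the reported distance:
Site A: residuals ST03 0.1, ST04 0.1, ST05 0.0 → max 0.1 km
Site B: residuals ST03 15.8, ST04 55.7, ST05 73.3 → max 73.3 km
Site C: residuals ST03 32.9, ST04 50.5, ST05 40.9 → max 50.5 km
Only Site A has all residuals ≈ 0.

Site A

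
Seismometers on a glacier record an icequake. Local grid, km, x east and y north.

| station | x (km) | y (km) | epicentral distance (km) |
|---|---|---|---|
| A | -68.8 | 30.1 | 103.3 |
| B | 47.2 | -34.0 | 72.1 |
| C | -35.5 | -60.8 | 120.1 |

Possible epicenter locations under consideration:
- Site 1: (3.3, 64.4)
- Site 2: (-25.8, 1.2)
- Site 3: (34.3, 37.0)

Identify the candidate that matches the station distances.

For each candidate, compare |candidate − station| to the reported distance:
Site 1: residuals A 23.5, B 35.6, C 11.0 → max 35.6 km
Site 2: residuals A 51.5, B 8.9, C 57.3 → max 57.3 km
Site 3: residuals A 0.0, B 0.1, C 0.1 → max 0.1 km
Only Site 3 has all residuals ≈ 0.

Site 3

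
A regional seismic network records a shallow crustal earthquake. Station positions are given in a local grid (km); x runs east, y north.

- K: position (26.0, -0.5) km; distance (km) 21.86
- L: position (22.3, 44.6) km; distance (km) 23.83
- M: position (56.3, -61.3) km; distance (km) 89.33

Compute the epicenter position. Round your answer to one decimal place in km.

21.1 km east, 20.8 km north

Circle about each station: (x − 26.0)² + (y + 0.5)² = 21.86²; (x − 22.3)² + (y − 44.6)² = 23.83²; (x − 56.3)² + (y + 61.3)² = 89.33².
Subtracting the K equation from the L and M equations removes the quadratic terms:
-7.4 x + 90.2 y = 1720.19
60.6 x − 121.6 y = -1250.86
Solving the 2×2 system: x ≈ 21.1, y ≈ 20.8 km.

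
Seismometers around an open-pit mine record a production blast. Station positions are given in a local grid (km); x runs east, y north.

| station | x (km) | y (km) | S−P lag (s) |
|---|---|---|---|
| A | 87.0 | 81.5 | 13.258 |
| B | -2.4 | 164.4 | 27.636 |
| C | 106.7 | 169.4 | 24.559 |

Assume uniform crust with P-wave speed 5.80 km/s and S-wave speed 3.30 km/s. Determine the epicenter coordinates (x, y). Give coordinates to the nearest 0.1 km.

Distance from S−P lag: d = Δt · v_P v_S / (v_P − v_S) = Δt · (5.80·3.30)/(5.80−3.30) ≈ 7.6560·Δt.
So d_A = 101.50, d_B = 211.58, d_C = 188.02 km.
Circle about each station: (x − 87.0)² + (y − 81.5)² = 101.50²; (x + 2.4)² + (y − 164.4)² = 211.58²; (x − 106.7)² + (y − 169.4)² = 188.02².
Subtracting pairs of circle equations eliminates x²+y² and gives linear equations (the radical axes):
-178.8 x + 165.8 y = -21641.98
39.4 x + 175.8 y = 820.73
Solving the 2×2 system: x ≈ 103.8, y ≈ -18.6 km.

103.8 km east, -18.6 km north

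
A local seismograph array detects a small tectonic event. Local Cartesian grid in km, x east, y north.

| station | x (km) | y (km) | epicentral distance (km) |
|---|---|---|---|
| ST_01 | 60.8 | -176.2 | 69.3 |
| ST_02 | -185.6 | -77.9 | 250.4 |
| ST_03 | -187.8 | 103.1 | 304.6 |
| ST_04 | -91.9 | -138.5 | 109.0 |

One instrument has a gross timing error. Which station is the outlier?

ST_02

Solve using three stations at a time. Using ST_01, ST_03, ST_04 (subtract circle equations pairwise → linear system) gives (x, y) ≈ (16.0, -123.2).
Distances from that point to each station vs reported:
  ST_01: calculated 69.3 vs reported 69.3 → residual 0.0 km
  ST_02: calculated 206.7 vs reported 250.4 → residual 43.7 km
  ST_03: calculated 304.6 vs reported 304.6 → residual 0.0 km
  ST_04: calculated 109.0 vs reported 109.0 → residual 0.0 km
ST_01, ST_03, ST_04 are mutually consistent (residuals ≈ 0); ST_02 is off by 43.7 km.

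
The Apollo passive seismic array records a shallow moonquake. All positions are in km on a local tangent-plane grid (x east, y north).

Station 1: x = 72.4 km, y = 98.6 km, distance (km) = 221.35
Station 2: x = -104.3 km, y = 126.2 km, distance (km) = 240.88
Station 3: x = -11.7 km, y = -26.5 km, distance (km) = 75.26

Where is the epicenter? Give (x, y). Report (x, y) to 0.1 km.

Circle about each station: (x − 72.4)² + (y − 98.6)² = 221.35²; (x + 104.3)² + (y − 126.2)² = 240.88²; (x + 11.7)² + (y + 26.5)² = 75.26².
Subtracting the Station 1 equation from the Station 2 and Station 3 equations removes the quadratic terms:
-353.4 x + 55.2 y = 2813.86
-168.2 x − 250.2 y = 29207.17
Solving the 2×2 system: x ≈ -23.7, y ≈ -100.8 km.
Check against Station 1 (with the unrounded x, y): √((x − 72.4)²+(y − 98.6)²) = 221.35 ≈ 221.35 km. ✓

x ≈ -23.7 km, y ≈ -100.8 km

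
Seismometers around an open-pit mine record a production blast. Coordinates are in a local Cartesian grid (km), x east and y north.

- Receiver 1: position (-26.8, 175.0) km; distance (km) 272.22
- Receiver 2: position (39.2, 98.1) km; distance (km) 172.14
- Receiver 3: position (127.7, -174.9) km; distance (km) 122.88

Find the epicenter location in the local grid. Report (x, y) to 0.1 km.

123.3 km east, -52.1 km north

Circle about each station: (x + 26.8)² + (y − 175.0)² = 272.22²; (x − 39.2)² + (y − 98.1)² = 172.14²; (x − 127.7)² + (y + 174.9)² = 122.88².
Subtracting pairs of circle equations eliminates x²+y² and gives linear equations (the radical axes):
132.0 x − 153.8 y = 24288.56
309.0 x − 699.8 y = 74558.29
Solving the 2×2 system: x ≈ 123.3, y ≈ -52.1 km.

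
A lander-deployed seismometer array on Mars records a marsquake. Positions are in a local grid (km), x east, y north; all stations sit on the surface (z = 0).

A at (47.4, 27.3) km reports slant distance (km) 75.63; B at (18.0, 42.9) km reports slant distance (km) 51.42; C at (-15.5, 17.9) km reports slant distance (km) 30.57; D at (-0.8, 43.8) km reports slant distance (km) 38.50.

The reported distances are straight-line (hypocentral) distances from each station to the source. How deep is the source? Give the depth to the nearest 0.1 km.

Each station gives a sphere (x−x_i)² + (y−y_i)² + z² = d_i² (stations at z=0).
Subtracting the A sphere from B and C: z² cancels, leaving linear equations in x and y:
-58.8 x + 31.2 y = 2248.24
-125.8 x − 18.8 y = 2353.98
Solving: x ≈ -23.002, y ≈ 28.708 km (keep extra digits for the depth step; rounded: -23.0, 28.7).
Then from the A sphere: z² = 75.63² − (x − 47.4)² − (y − 27.3)² with x = -23.002, y = 28.708, so z ≈ 27.595 ≈ 27.6 km.

z ≈ 27.6 km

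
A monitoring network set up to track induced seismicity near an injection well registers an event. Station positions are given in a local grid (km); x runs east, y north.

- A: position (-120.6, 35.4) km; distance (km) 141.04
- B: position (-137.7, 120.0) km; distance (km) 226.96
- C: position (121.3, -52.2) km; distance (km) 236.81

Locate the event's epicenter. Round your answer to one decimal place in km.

Circle about each station: (x + 120.6)² + (y − 35.4)² = 141.04²; (x + 137.7)² + (y − 120.0)² = 226.96²; (x − 121.3)² + (y + 52.2)² = 236.81².
Subtracting the A equation from the B and C equations removes the quadratic terms:
-34.2 x + 169.2 y = -14054.79
483.8 x − 175.2 y = -34545.68
Solving the 2×2 system: x ≈ -109.5, y ≈ -105.2 km.

(-109.5, -105.2)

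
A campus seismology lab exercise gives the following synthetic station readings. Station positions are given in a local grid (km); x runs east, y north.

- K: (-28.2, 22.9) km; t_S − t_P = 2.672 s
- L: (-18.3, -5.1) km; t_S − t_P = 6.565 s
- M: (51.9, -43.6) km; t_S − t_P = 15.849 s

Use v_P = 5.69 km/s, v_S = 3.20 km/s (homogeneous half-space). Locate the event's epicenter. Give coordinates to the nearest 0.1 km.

Distance from S−P lag: d = Δt · v_P v_S / (v_P − v_S) = Δt · (5.69·3.20)/(5.69−3.20) ≈ 7.3124·Δt.
So d_K = 19.54, d_L = 48.01, d_M = 115.90 km.
Circle about each station: (x + 28.2)² + (y − 22.9)² = 19.54²; (x + 18.3)² + (y + 5.1)² = 48.01²; (x − 51.9)² + (y + 43.6)² = 115.90².
Subtracting pairs of circle equations eliminates x²+y² and gives linear equations (the radical axes):
19.8 x − 56.0 y = -2881.90
160.2 x − 133.0 y = -9776.08
Solving the 2×2 system: x ≈ -25.9, y ≈ 42.3 km.

x ≈ -25.9 km, y ≈ 42.3 km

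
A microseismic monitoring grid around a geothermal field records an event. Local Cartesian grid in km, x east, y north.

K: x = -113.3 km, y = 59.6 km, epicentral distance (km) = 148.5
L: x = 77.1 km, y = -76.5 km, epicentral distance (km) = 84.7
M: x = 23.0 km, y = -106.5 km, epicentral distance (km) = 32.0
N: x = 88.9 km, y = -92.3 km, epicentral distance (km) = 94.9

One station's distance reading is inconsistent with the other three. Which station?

Solve using three stations at a time. Using L, M, N (subtract circle equations pairwise → linear system) gives (x, y) ≈ (-6.0, -92.9).
Distances from that point to each station vs reported:
  K: calculated 186.5 vs reported 148.5 → residual 38.0 km
  L: calculated 84.7 vs reported 84.7 → residual 0.0 km
  M: calculated 32.0 vs reported 32.0 → residual 0.0 km
  N: calculated 94.9 vs reported 94.9 → residual 0.0 km
L, M, N are mutually consistent (residuals ≈ 0); K is off by 38.0 km.

K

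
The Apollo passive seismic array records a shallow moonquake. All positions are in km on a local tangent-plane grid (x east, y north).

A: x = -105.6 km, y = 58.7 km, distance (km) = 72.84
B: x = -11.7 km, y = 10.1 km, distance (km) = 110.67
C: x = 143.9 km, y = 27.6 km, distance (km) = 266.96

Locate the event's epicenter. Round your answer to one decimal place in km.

Circle about each station: (x + 105.6)² + (y − 58.7)² = 72.84²; (x + 11.7)² + (y − 10.1)² = 110.67²; (x − 143.9)² + (y − 27.6)² = 266.96².
Subtracting pairs of circle equations eliminates x²+y² and gives linear equations (the radical axes):
187.8 x − 97.2 y = -21300.33
499.0 x − 62.2 y = -59090.06
Solving the 2×2 system: x ≈ -120.0, y ≈ -12.7 km.
Check against A (with the unrounded x, y): √((x + 105.6)²+(y − 58.7)²) = 72.85 ≈ 72.84 km. ✓

-120.0 km east, -12.7 km north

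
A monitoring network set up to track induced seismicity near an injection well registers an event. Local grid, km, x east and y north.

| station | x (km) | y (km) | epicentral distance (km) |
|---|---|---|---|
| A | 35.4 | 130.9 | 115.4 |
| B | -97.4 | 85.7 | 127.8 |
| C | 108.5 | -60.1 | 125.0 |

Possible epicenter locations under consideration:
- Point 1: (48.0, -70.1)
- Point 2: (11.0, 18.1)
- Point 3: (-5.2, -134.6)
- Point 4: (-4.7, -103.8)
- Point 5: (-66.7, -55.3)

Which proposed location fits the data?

Point 2

For each candidate, compare |candidate − station| to the reported distance:
Point 1: residuals A 86.0, B 85.3, C 63.7 → max 86.0 km
Point 2: residuals A 0.0, B 0.0, C 0.0 → max 0.0 km
Point 3: residuals A 153.2, B 111.0, C 10.9 → max 153.2 km
Point 4: residuals A 122.7, B 83.2, C 3.7 → max 122.7 km
Point 5: residuals A 97.0, B 16.5, C 50.3 → max 97.0 km
Only Point 2 has all residuals ≈ 0.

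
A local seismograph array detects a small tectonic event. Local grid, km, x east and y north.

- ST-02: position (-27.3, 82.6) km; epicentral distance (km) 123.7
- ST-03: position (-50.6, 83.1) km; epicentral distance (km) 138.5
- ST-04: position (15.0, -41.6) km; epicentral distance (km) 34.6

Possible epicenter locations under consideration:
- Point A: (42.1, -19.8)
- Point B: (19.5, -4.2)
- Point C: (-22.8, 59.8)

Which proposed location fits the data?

For each candidate, compare |candidate − station| to the reported distance:
Point A: residuals ST-02 0.0, ST-03 0.0, ST-04 0.2 → max 0.2 km
Point B: residuals ST-02 25.1, ST-03 26.5, ST-04 3.1 → max 26.5 km
Point C: residuals ST-02 100.5, ST-03 102.2, ST-04 73.6 → max 102.2 km
Only Point A has all residuals ≈ 0.

Point A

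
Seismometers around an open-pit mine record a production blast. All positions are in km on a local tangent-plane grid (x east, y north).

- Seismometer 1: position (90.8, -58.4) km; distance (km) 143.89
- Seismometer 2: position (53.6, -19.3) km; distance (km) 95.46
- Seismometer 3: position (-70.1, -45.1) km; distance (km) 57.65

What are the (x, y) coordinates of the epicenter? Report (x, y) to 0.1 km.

(-39.1, 3.5)

Circle about each station: (x − 90.8)² + (y + 58.4)² = 143.89²; (x − 53.6)² + (y + 19.3)² = 95.46²; (x + 70.1)² + (y + 45.1)² = 57.65².
Subtracting the Seismometer 1 equation from the Seismometer 2 and Seismometer 3 equations removes the quadratic terms:
-74.4 x + 78.2 y = 3181.97
-321.8 x + 26.6 y = 12673.63
Solving the 2×2 system: x ≈ -39.1, y ≈ 3.5 km.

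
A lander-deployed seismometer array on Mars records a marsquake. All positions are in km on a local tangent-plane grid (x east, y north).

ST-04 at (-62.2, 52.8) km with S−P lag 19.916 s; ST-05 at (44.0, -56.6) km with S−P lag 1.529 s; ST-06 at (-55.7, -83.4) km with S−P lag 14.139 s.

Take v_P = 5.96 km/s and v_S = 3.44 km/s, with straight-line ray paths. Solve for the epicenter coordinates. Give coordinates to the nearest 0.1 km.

Distance from S−P lag: d = Δt · v_P v_S / (v_P − v_S) = Δt · (5.96·3.44)/(5.96−3.44) ≈ 8.1359·Δt.
So d_ST-04 = 162.03, d_ST-05 = 12.44, d_ST-06 = 115.03 km.
Circle about each station: (x + 62.2)² + (y − 52.8)² = 162.03²; (x − 44.0)² + (y + 56.6)² = 12.44²; (x + 55.7)² + (y + 83.4)² = 115.03².
Subtracting pairs of circle equations eliminates x²+y² and gives linear equations (the radical axes):
212.4 x − 218.8 y = 24581.85
13.0 x − 272.4 y = 16423.19
Solving the 2×2 system: x ≈ 56.4, y ≈ -57.6 km.

(56.4, -57.6)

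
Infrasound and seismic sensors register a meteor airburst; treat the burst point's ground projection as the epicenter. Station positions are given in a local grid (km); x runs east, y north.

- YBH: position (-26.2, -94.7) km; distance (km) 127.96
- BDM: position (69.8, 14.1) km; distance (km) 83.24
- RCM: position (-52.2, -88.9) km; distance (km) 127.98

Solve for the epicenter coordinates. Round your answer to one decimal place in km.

-11.4 km east, 32.4 km north

Circle about each station: (x + 26.2)² + (y + 94.7)² = 127.96²; (x − 69.8)² + (y − 14.1)² = 83.24²; (x + 52.2)² + (y + 88.9)² = 127.98².
Subtracting the YBH equation from the BDM and RCM equations removes the quadratic terms:
192.0 x + 217.6 y = 4861.18
-52.0 x + 11.6 y = 968.40
Solving the 2×2 system: x ≈ -11.4, y ≈ 32.4 km.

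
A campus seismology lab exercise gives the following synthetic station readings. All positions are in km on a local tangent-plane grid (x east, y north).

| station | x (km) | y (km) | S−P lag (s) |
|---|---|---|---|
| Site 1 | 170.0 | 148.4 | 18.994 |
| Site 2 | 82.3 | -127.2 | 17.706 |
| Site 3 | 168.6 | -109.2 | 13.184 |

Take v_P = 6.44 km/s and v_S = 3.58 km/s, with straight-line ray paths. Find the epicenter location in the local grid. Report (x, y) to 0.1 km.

x ≈ 154.2 km, y ≈ -3.9 km

Distance from S−P lag: d = Δt · v_P v_S / (v_P − v_S) = Δt · (6.44·3.58)/(6.44−3.58) ≈ 8.0613·Δt.
So d_Site 1 = 153.12, d_Site 2 = 142.73, d_Site 3 = 106.28 km.
Circle about each station: (x − 170.0)² + (y − 148.4)² = 153.12²; (x − 82.3)² + (y + 127.2)² = 142.73²; (x − 168.6)² + (y + 109.2)² = 106.28².
Subtracting pairs of circle equations eliminates x²+y² and gives linear equations (the radical axes):
-175.4 x − 551.2 y = -24895.55
-2.8 x − 515.2 y = 1578.34
Solving the 2×2 system: x ≈ 154.2, y ≈ -3.9 km.
Check against Site 1 (with the unrounded x, y): √((x − 170.0)²+(y − 148.4)²) = 153.12 ≈ 153.12 km. ✓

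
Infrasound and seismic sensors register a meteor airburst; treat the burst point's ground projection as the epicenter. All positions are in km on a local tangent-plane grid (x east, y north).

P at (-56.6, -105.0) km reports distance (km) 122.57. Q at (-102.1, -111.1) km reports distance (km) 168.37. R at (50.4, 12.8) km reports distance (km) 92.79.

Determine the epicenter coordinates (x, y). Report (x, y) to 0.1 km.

Circle about each station: (x + 56.6)² + (y + 105.0)² = 122.57²; (x + 102.1)² + (y + 111.1)² = 168.37²; (x − 50.4)² + (y − 12.8)² = 92.79².
Subtracting pairs of circle equations eliminates x²+y² and gives linear equations (the radical axes):
-91.0 x − 12.2 y = -4785.99
214.0 x + 235.6 y = -5111.14
Solving the 2×2 system: x ≈ 63.2, y ≈ -79.1 km.
Check against P (with the unrounded x, y): √((x + 56.6)²+(y + 105.0)²) = 122.57 ≈ 122.57 km. ✓

63.2 km east, -79.1 km north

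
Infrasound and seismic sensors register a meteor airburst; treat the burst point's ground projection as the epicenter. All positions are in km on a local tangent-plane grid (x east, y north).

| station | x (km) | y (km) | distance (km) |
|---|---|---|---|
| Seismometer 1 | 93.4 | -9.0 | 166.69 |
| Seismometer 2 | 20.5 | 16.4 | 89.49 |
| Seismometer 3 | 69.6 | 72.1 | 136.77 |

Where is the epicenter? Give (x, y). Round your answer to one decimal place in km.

(-64.4, 44.7)

Circle about each station: (x − 93.4)² + (y + 9.0)² = 166.69²; (x − 20.5)² + (y − 16.4)² = 89.49²; (x − 69.6)² + (y − 72.1)² = 136.77².
Subtracting the Seismometer 1 equation from the Seismometer 2 and Seismometer 3 equations removes the quadratic terms:
-145.8 x + 50.8 y = 11661.75
-47.6 x + 162.2 y = 10317.53
Solving the 2×2 system: x ≈ -64.4, y ≈ 44.7 km.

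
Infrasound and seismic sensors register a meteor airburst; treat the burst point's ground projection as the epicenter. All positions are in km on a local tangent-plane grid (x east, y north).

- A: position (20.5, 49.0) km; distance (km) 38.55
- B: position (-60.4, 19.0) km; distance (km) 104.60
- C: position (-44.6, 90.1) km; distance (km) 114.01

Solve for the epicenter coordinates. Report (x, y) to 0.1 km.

Circle about each station: (x − 20.5)² + (y − 49.0)² = 38.55²; (x + 60.4)² + (y − 19.0)² = 104.60²; (x + 44.6)² + (y − 90.1)² = 114.01².
Subtracting pairs of circle equations eliminates x²+y² and gives linear equations (the radical axes):
-161.8 x − 60.0 y = -8267.15
-130.2 x + 82.2 y = -4226.26
Solving the 2×2 system: x ≈ 44.2, y ≈ 18.6 km.
Check against A (with the unrounded x, y): √((x − 20.5)²+(y − 49.0)²) = 38.55 ≈ 38.55 km. ✓

(44.2, 18.6)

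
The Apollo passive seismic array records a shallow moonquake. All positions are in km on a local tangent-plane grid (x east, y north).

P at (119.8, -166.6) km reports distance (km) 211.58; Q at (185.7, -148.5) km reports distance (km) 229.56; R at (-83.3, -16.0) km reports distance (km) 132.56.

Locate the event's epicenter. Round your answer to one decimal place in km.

41.1 km east, 29.8 km north

Circle about each station: (x − 119.8)² + (y + 166.6)² = 211.58²; (x − 185.7)² + (y + 148.5)² = 229.56²; (x + 83.3)² + (y + 16.0)² = 132.56².
Subtracting the P equation from the Q and R equations removes the quadratic terms:
131.8 x + 36.2 y = 6497.44
-406.2 x + 301.2 y = -7718.77
Solving the 2×2 system: x ≈ 41.1, y ≈ 29.8 km.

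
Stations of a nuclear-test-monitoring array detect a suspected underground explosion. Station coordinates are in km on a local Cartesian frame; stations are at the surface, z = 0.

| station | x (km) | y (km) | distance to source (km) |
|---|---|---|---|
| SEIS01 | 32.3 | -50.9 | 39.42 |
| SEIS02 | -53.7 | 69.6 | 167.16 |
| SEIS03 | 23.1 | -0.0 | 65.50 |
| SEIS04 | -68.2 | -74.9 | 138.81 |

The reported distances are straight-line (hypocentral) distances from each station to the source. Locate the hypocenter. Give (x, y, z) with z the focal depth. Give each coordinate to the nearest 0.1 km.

Each station gives a sphere (x−x_i)² + (y−y_i)² + z² = d_i² (stations at z=0).
Subtracting the SEIS01 sphere from SEIS02 and SEIS03: z² cancels, leaving linear equations in x and y:
-172.0 x + 241.0 y = -22294.78
-18.4 x + 101.8 y = -5836.80
Solving: x ≈ 65.998, y ≈ -45.407 km (keep extra digits for the depth step; rounded: 66.0, -45.4).
Then from the SEIS01 sphere: z² = 39.42² − (x − 32.3)² − (y + 50.9)² with x = 65.998, y = -45.407, so z ≈ 19.703 ≈ 19.7 km.
Check against SEIS04 (with the unrounded solution): distance 138.81 ≈ 138.81 km. ✓

x ≈ 66.0 km, y ≈ -45.4 km, depth ≈ 19.7 km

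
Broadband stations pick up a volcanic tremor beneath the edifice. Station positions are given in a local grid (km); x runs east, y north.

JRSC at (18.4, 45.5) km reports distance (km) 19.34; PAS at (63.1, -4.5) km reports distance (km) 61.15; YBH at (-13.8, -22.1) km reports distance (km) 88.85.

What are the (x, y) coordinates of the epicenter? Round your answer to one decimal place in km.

37.0 km east, 50.8 km north

Circle about each station: (x − 18.4)² + (y − 45.5)² = 19.34²; (x − 63.1)² + (y + 4.5)² = 61.15²; (x + 13.8)² + (y + 22.1)² = 88.85².
Subtracting pairs of circle equations eliminates x²+y² and gives linear equations (the radical axes):
89.4 x − 100.0 y = -1772.24
-64.4 x − 135.2 y = -9250.25
Solving the 2×2 system: x ≈ 37.0, y ≈ 50.8 km.
Check against JRSC (with the unrounded x, y): √((x − 18.4)²+(y − 45.5)²) = 19.34 ≈ 19.34 km. ✓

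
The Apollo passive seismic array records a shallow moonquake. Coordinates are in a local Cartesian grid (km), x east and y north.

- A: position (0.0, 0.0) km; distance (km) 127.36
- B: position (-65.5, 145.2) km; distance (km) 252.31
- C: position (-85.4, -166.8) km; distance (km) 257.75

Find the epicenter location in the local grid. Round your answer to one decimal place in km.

125.9 km east, -19.2 km north

Circle about each station: x² + y² = 127.36²; (x + 65.5)² + (y − 145.2)² = 252.31²; (x + 85.4)² + (y + 166.8)² = 257.75².
Subtracting the A equation from the B and C equations removes the quadratic terms:
-131.0 x + 290.4 y = -22066.48
-170.8 x − 333.6 y = -15099.09
Solving the 2×2 system: x ≈ 125.9, y ≈ -19.2 km.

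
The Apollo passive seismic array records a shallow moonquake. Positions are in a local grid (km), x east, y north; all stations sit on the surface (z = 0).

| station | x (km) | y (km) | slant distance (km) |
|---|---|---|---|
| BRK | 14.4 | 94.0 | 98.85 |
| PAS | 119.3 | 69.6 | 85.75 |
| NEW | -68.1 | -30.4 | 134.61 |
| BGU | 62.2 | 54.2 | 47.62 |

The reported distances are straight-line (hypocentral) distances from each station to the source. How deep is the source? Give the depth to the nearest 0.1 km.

z ≈ 6.9 km

Each station gives a sphere (x−x_i)² + (y−y_i)² + z² = d_i² (stations at z=0).
Subtracting the BRK sphere from PAS and NEW: z² cancels, leaving linear equations in x and y:
209.8 x − 48.8 y = 12451.55
-165.0 x − 248.8 y = -11830.12
Solving: x ≈ 61.000, y ≈ 7.095 km (keep extra digits for the depth step; rounded: 61.0, 7.1).
Then from the BRK sphere: z² = 98.85² − (x − 14.4)² − (y − 94.0)² with x = 61.000, y = 7.095, so z ≈ 6.876 ≈ 6.9 km.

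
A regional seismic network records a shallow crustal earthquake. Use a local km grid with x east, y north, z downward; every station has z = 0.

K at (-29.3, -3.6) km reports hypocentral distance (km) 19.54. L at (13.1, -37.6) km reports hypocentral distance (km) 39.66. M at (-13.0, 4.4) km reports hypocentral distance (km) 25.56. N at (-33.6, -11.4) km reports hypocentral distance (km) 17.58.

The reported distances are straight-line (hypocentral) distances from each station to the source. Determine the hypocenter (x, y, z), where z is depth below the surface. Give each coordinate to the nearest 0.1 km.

x ≈ -20.3 km, y ≈ -18.3 km, depth ≈ 9.2 km

Each station gives a sphere (x−x_i)² + (y−y_i)² + z² = d_i² (stations at z=0).
Subtracting the K sphere from L and M: z² cancels, leaving linear equations in x and y:
84.8 x − 68.0 y = -477.18
32.6 x + 16.0 y = -954.59
Solving: x ≈ -20.301, y ≈ -18.299 km (keep extra digits for the depth step; rounded: -20.3, -18.3).
Then from the K sphere: z² = 19.54² − (x + 29.3)² − (y + 3.6)² with x = -20.301, y = -18.299, so z ≈ 9.207 ≈ 9.2 km.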